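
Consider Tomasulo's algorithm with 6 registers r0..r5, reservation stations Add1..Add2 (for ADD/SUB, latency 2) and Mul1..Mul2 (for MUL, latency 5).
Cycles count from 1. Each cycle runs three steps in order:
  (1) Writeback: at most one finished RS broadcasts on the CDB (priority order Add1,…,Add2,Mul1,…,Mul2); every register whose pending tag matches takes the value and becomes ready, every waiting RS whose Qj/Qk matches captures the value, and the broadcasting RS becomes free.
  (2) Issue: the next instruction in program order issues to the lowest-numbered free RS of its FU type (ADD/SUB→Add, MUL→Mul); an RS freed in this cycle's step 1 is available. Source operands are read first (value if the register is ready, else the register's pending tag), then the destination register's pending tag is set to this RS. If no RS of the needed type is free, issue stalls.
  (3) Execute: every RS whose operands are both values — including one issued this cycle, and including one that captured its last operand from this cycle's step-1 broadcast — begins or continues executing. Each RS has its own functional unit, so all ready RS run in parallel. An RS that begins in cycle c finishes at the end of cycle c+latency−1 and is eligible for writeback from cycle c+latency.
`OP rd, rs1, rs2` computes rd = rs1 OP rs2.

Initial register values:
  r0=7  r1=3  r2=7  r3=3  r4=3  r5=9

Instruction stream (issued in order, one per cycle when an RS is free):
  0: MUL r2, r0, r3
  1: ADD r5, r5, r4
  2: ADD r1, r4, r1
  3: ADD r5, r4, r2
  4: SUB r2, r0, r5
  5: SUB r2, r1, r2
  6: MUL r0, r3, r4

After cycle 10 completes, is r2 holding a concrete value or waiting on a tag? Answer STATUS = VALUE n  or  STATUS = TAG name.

c1: issue MUL r2<-Mul1 | r0:7,r1:3,r2:Mul1,r3:3,r4:3,r5:9
c2: issue ADD r5<-Add1 | r0:7,r1:3,r2:Mul1,r3:3,r4:3,r5:Add1
c3: issue ADD r1<-Add2 | r0:7,r1:Add2,r2:Mul1,r3:3,r4:3,r5:Add1
c4: CDB Add1=12; issue ADD r5<-Add1 | r0:7,r1:Add2,r2:Mul1,r3:3,r4:3,r5:Add1
c5: CDB Add2=6; issue SUB r2<-Add2 | r0:7,r1:6,r2:Add2,r3:3,r4:3,r5:Add1
c6: CDB Mul1=21; stall | r0:7,r1:6,r2:Add2,r3:3,r4:3,r5:Add1
c7: stall | r0:7,r1:6,r2:Add2,r3:3,r4:3,r5:Add1
c8: CDB Add1=24; issue SUB r2<-Add1 | r0:7,r1:6,r2:Add1,r3:3,r4:3,r5:24
c9: issue MUL r0<-Mul1 | r0:Mul1,r1:6,r2:Add1,r3:3,r4:3,r5:24
c10: CDB Add2=-17 | r0:Mul1,r1:6,r2:Add1,r3:3,r4:3,r5:24

STATUS = TAG Add1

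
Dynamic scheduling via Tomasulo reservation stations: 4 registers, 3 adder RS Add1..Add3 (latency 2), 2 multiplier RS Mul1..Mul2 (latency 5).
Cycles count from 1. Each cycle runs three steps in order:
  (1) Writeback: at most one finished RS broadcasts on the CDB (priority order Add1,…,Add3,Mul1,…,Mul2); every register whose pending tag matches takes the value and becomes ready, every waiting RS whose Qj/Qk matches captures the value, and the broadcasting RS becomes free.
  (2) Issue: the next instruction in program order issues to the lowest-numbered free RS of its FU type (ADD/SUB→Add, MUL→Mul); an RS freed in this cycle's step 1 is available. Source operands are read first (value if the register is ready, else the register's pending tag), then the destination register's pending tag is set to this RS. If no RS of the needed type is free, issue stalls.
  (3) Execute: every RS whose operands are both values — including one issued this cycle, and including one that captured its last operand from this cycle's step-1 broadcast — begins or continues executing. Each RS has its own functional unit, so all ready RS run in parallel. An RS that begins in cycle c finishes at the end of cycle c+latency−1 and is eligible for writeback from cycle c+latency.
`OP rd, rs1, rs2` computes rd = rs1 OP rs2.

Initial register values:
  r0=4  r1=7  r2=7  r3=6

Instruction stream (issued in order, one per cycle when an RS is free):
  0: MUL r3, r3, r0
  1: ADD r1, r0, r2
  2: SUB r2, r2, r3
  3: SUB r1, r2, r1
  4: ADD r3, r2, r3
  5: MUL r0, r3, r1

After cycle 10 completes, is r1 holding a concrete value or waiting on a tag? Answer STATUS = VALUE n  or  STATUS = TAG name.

STATUS = VALUE -28

  c1: issue MUL r3<-Mul1  regs: r0:4,r1:7,r2:7,r3:Mul1
  c2: issue ADD r1<-Add1  regs: r0:4,r1:Add1,r2:7,r3:Mul1
  c3: issue SUB r2<-Add2  regs: r0:4,r1:Add1,r2:Add2,r3:Mul1
  c4: CDB Add1=11; issue SUB r1<-Add1  regs: r0:4,r1:Add1,r2:Add2,r3:Mul1
  c5: issue ADD r3<-Add3  regs: r0:4,r1:Add1,r2:Add2,r3:Add3
  c6: CDB Mul1=24; issue MUL r0<-Mul1  regs: r0:Mul1,r1:Add1,r2:Add2,r3:Add3
  c7: -  regs: r0:Mul1,r1:Add1,r2:Add2,r3:Add3
  c8: CDB Add2=-17  regs: r0:Mul1,r1:Add1,r2:-17,r3:Add3
  c9: -  regs: r0:Mul1,r1:Add1,r2:-17,r3:Add3
  c10: CDB Add1=-28  regs: r0:Mul1,r1:-28,r2:-17,r3:Add3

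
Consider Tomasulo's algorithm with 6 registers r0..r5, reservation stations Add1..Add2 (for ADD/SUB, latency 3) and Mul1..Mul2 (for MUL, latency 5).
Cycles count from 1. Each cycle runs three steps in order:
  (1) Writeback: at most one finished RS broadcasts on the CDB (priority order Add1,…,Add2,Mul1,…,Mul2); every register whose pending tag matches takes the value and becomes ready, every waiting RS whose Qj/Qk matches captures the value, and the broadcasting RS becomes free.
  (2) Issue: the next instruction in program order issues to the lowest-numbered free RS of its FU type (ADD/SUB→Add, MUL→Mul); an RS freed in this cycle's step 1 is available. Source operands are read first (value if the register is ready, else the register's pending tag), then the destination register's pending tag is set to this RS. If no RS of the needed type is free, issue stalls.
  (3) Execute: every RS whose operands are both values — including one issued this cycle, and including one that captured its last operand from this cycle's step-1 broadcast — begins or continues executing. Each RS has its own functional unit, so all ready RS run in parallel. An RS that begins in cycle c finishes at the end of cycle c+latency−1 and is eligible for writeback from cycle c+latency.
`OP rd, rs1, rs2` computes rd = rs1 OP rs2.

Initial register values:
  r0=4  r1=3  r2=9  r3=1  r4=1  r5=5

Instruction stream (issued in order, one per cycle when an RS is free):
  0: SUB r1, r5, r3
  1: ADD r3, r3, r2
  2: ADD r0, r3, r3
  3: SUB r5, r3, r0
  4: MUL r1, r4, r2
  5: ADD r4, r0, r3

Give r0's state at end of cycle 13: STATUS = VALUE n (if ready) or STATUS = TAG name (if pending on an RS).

cycle 1: issue SUB r1<-Add1 // r0:4,r1:Add1,r2:9,r3:1,r4:1,r5:5
cycle 2: issue ADD r3<-Add2 // r0:4,r1:Add1,r2:9,r3:Add2,r4:1,r5:5
cycle 3: stall // r0:4,r1:Add1,r2:9,r3:Add2,r4:1,r5:5
cycle 4: CDB Add1=4; issue ADD r0<-Add1 // r0:Add1,r1:4,r2:9,r3:Add2,r4:1,r5:5
cycle 5: CDB Add2=10; issue SUB r5<-Add2 // r0:Add1,r1:4,r2:9,r3:10,r4:1,r5:Add2
cycle 6: issue MUL r1<-Mul1 // r0:Add1,r1:Mul1,r2:9,r3:10,r4:1,r5:Add2
cycle 7: stall // r0:Add1,r1:Mul1,r2:9,r3:10,r4:1,r5:Add2
cycle 8: CDB Add1=20; issue ADD r4<-Add1 // r0:20,r1:Mul1,r2:9,r3:10,r4:Add1,r5:Add2
cycle 9: - // r0:20,r1:Mul1,r2:9,r3:10,r4:Add1,r5:Add2
cycle 10: - // r0:20,r1:Mul1,r2:9,r3:10,r4:Add1,r5:Add2
cycle 11: CDB Add1=30 // r0:20,r1:Mul1,r2:9,r3:10,r4:30,r5:Add2
cycle 12: CDB Add2=-10 // r0:20,r1:Mul1,r2:9,r3:10,r4:30,r5:-10
cycle 13: CDB Mul1=9 // r0:20,r1:9,r2:9,r3:10,r4:30,r5:-10

STATUS = VALUE 20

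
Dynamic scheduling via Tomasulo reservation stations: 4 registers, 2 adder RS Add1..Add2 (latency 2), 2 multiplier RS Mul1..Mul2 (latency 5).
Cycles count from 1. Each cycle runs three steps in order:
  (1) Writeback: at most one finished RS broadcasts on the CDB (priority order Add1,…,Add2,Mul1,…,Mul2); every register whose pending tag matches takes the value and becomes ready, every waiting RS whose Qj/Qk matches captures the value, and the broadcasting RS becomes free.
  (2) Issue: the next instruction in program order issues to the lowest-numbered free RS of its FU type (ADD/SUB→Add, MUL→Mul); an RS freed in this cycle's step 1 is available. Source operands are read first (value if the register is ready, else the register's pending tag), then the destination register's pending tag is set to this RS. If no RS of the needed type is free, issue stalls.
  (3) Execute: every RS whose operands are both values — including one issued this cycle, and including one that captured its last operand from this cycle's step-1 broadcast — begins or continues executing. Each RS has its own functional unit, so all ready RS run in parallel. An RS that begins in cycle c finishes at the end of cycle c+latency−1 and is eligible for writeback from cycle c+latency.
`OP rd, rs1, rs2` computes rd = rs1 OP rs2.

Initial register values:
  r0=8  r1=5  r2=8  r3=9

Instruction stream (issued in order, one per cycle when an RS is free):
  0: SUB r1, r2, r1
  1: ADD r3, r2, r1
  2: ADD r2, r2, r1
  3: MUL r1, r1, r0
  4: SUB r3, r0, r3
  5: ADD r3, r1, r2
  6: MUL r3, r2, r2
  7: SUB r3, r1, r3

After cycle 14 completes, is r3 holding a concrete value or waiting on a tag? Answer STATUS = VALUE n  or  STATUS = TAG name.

STATUS = VALUE -97

cycle 1: issue SUB r1<-Add1 // r0:8,r1:Add1,r2:8,r3:9
cycle 2: issue ADD r3<-Add2 // r0:8,r1:Add1,r2:8,r3:Add2
cycle 3: CDB Add1=3; issue ADD r2<-Add1 // r0:8,r1:3,r2:Add1,r3:Add2
cycle 4: issue MUL r1<-Mul1 // r0:8,r1:Mul1,r2:Add1,r3:Add2
cycle 5: CDB Add1=11; issue SUB r3<-Add1 // r0:8,r1:Mul1,r2:11,r3:Add1
cycle 6: CDB Add2=11; issue ADD r3<-Add2 // r0:8,r1:Mul1,r2:11,r3:Add2
cycle 7: issue MUL r3<-Mul2 // r0:8,r1:Mul1,r2:11,r3:Mul2
cycle 8: CDB Add1=-3; issue SUB r3<-Add1 // r0:8,r1:Mul1,r2:11,r3:Add1
cycle 9: CDB Mul1=24 // r0:8,r1:24,r2:11,r3:Add1
cycle 10: - // r0:8,r1:24,r2:11,r3:Add1
cycle 11: CDB Add2=35 // r0:8,r1:24,r2:11,r3:Add1
cycle 12: CDB Mul2=121 // r0:8,r1:24,r2:11,r3:Add1
cycle 13: - // r0:8,r1:24,r2:11,r3:Add1
cycle 14: CDB Add1=-97 // r0:8,r1:24,r2:11,r3:-97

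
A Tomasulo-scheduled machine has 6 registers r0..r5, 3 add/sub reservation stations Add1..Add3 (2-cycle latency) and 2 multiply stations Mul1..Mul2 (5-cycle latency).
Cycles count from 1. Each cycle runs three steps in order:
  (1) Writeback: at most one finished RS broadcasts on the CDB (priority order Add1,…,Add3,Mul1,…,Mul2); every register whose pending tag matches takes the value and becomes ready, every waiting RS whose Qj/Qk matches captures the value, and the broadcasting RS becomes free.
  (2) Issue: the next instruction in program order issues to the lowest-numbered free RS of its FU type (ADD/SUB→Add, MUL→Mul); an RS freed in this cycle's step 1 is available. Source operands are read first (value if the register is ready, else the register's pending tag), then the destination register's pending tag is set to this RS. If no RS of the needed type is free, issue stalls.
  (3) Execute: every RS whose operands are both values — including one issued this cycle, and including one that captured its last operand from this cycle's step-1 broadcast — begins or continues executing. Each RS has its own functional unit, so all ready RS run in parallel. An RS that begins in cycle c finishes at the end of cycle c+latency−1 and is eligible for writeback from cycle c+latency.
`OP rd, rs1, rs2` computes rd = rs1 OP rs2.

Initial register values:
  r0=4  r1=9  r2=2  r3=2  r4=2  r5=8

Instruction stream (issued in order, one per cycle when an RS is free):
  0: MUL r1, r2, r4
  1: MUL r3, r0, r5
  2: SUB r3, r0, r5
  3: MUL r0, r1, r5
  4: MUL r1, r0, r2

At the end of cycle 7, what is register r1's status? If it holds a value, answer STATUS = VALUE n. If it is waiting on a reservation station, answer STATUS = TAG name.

c1: issue MUL r1<-Mul1 | r0:4,r1:Mul1,r2:2,r3:2,r4:2,r5:8
c2: issue MUL r3<-Mul2 | r0:4,r1:Mul1,r2:2,r3:Mul2,r4:2,r5:8
c3: issue SUB r3<-Add1 | r0:4,r1:Mul1,r2:2,r3:Add1,r4:2,r5:8
c4: stall | r0:4,r1:Mul1,r2:2,r3:Add1,r4:2,r5:8
c5: CDB Add1=-4; stall | r0:4,r1:Mul1,r2:2,r3:-4,r4:2,r5:8
c6: CDB Mul1=4; issue MUL r0<-Mul1 | r0:Mul1,r1:4,r2:2,r3:-4,r4:2,r5:8
c7: CDB Mul2=32; issue MUL r1<-Mul2 | r0:Mul1,r1:Mul2,r2:2,r3:-4,r4:2,r5:8

STATUS = TAG Mul2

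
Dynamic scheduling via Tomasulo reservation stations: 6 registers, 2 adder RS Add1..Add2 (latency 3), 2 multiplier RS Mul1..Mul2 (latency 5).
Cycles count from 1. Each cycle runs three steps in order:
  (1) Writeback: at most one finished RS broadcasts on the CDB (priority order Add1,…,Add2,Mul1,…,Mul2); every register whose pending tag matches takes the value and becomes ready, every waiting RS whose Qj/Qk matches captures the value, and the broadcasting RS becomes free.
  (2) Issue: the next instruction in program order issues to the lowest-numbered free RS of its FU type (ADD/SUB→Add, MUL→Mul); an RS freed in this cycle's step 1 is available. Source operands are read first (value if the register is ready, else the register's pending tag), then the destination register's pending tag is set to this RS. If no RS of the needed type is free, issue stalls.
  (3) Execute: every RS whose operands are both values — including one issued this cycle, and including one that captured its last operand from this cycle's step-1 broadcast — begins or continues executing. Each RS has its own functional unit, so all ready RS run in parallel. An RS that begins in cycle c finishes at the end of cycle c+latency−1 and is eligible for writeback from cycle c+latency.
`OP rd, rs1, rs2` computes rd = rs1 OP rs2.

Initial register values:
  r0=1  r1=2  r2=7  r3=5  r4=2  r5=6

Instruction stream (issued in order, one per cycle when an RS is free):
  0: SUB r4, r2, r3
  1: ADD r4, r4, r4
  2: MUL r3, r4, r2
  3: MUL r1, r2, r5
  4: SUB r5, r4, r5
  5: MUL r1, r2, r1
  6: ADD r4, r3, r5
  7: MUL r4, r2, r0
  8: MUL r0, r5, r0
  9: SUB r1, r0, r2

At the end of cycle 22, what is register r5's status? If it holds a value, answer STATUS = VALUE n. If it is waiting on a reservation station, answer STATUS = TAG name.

c1: issue SUB r4<-Add1 | r0:1,r1:2,r2:7,r3:5,r4:Add1,r5:6
c2: issue ADD r4<-Add2 | r0:1,r1:2,r2:7,r3:5,r4:Add2,r5:6
c3: issue MUL r3<-Mul1 | r0:1,r1:2,r2:7,r3:Mul1,r4:Add2,r5:6
c4: CDB Add1=2; issue MUL r1<-Mul2 | r0:1,r1:Mul2,r2:7,r3:Mul1,r4:Add2,r5:6
c5: issue SUB r5<-Add1 | r0:1,r1:Mul2,r2:7,r3:Mul1,r4:Add2,r5:Add1
c6: stall | r0:1,r1:Mul2,r2:7,r3:Mul1,r4:Add2,r5:Add1
c7: CDB Add2=4; stall | r0:1,r1:Mul2,r2:7,r3:Mul1,r4:4,r5:Add1
c8: stall | r0:1,r1:Mul2,r2:7,r3:Mul1,r4:4,r5:Add1
c9: CDB Mul2=42; issue MUL r1<-Mul2 | r0:1,r1:Mul2,r2:7,r3:Mul1,r4:4,r5:Add1
c10: CDB Add1=-2; issue ADD r4<-Add1 | r0:1,r1:Mul2,r2:7,r3:Mul1,r4:Add1,r5:-2
c11: stall | r0:1,r1:Mul2,r2:7,r3:Mul1,r4:Add1,r5:-2
c12: CDB Mul1=28; issue MUL r4<-Mul1 | r0:1,r1:Mul2,r2:7,r3:28,r4:Mul1,r5:-2
c13: stall | r0:1,r1:Mul2,r2:7,r3:28,r4:Mul1,r5:-2
c14: CDB Mul2=294; issue MUL r0<-Mul2 | r0:Mul2,r1:294,r2:7,r3:28,r4:Mul1,r5:-2
c15: CDB Add1=26; issue SUB r1<-Add1 | r0:Mul2,r1:Add1,r2:7,r3:28,r4:Mul1,r5:-2
c16: - | r0:Mul2,r1:Add1,r2:7,r3:28,r4:Mul1,r5:-2
c17: CDB Mul1=7 | r0:Mul2,r1:Add1,r2:7,r3:28,r4:7,r5:-2
c18: - | r0:Mul2,r1:Add1,r2:7,r3:28,r4:7,r5:-2
c19: CDB Mul2=-2 | r0:-2,r1:Add1,r2:7,r3:28,r4:7,r5:-2
c20: - | r0:-2,r1:Add1,r2:7,r3:28,r4:7,r5:-2
c21: - | r0:-2,r1:Add1,r2:7,r3:28,r4:7,r5:-2
c22: CDB Add1=-9 | r0:-2,r1:-9,r2:7,r3:28,r4:7,r5:-2

STATUS = VALUE -2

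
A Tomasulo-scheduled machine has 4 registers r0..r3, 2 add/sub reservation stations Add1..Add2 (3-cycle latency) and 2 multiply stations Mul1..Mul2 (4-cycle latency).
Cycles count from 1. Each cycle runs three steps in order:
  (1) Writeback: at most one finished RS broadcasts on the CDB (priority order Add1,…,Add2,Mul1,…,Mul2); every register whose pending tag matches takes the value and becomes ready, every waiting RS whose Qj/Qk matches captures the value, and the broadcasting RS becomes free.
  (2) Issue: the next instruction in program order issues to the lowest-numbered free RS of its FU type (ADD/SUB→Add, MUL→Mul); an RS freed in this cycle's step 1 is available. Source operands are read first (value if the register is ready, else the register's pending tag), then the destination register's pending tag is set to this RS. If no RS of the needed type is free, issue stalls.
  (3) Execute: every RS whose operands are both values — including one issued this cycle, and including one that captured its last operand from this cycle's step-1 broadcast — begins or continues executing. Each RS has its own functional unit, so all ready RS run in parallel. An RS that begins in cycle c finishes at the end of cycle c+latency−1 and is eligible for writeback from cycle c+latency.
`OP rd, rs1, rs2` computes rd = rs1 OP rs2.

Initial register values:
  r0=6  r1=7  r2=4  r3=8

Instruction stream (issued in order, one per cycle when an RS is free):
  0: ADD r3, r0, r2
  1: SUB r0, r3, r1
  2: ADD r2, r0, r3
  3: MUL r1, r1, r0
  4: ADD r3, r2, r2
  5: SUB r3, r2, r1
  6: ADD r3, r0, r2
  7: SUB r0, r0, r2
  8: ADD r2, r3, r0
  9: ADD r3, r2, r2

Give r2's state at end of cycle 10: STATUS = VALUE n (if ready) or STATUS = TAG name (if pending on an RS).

STATUS = VALUE 13

cycle 1: issue ADD r3<-Add1 // r0:6,r1:7,r2:4,r3:Add1
cycle 2: issue SUB r0<-Add2 // r0:Add2,r1:7,r2:4,r3:Add1
cycle 3: stall // r0:Add2,r1:7,r2:4,r3:Add1
cycle 4: CDB Add1=10; issue ADD r2<-Add1 // r0:Add2,r1:7,r2:Add1,r3:10
cycle 5: issue MUL r1<-Mul1 // r0:Add2,r1:Mul1,r2:Add1,r3:10
cycle 6: stall // r0:Add2,r1:Mul1,r2:Add1,r3:10
cycle 7: CDB Add2=3; issue ADD r3<-Add2 // r0:3,r1:Mul1,r2:Add1,r3:Add2
cycle 8: stall // r0:3,r1:Mul1,r2:Add1,r3:Add2
cycle 9: stall // r0:3,r1:Mul1,r2:Add1,r3:Add2
cycle 10: CDB Add1=13; issue SUB r3<-Add1 // r0:3,r1:Mul1,r2:13,r3:Add1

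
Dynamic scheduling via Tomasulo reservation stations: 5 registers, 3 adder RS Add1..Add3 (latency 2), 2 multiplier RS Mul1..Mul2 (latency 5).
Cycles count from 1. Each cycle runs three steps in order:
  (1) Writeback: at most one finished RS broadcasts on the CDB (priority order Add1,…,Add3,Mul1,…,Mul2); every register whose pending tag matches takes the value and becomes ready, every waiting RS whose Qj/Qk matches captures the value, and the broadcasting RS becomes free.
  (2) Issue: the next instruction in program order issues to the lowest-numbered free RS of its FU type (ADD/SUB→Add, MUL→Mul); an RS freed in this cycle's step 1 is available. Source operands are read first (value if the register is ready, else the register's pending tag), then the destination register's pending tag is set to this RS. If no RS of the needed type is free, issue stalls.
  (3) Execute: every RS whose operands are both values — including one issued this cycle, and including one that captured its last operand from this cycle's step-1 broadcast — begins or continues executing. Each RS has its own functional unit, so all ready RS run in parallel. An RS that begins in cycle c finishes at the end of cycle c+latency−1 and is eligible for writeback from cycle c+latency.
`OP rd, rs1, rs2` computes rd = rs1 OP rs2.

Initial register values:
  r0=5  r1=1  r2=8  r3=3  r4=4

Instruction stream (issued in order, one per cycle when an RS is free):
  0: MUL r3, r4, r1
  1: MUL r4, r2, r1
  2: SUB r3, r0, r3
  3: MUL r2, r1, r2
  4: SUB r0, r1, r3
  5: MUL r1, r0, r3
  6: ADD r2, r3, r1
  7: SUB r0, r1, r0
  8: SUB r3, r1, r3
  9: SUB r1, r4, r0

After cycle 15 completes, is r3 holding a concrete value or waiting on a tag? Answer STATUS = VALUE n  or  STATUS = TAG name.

STATUS = TAG Add3

c1: issue MUL r3<-Mul1 | r0:5,r1:1,r2:8,r3:Mul1,r4:4
c2: issue MUL r4<-Mul2 | r0:5,r1:1,r2:8,r3:Mul1,r4:Mul2
c3: issue SUB r3<-Add1 | r0:5,r1:1,r2:8,r3:Add1,r4:Mul2
c4: stall | r0:5,r1:1,r2:8,r3:Add1,r4:Mul2
c5: stall | r0:5,r1:1,r2:8,r3:Add1,r4:Mul2
c6: CDB Mul1=4; issue MUL r2<-Mul1 | r0:5,r1:1,r2:Mul1,r3:Add1,r4:Mul2
c7: CDB Mul2=8; issue SUB r0<-Add2 | r0:Add2,r1:1,r2:Mul1,r3:Add1,r4:8
c8: CDB Add1=1; issue MUL r1<-Mul2 | r0:Add2,r1:Mul2,r2:Mul1,r3:1,r4:8
c9: issue ADD r2<-Add1 | r0:Add2,r1:Mul2,r2:Add1,r3:1,r4:8
c10: CDB Add2=0; issue SUB r0<-Add2 | r0:Add2,r1:Mul2,r2:Add1,r3:1,r4:8
c11: CDB Mul1=8; issue SUB r3<-Add3 | r0:Add2,r1:Mul2,r2:Add1,r3:Add3,r4:8
c12: stall | r0:Add2,r1:Mul2,r2:Add1,r3:Add3,r4:8
c13: stall | r0:Add2,r1:Mul2,r2:Add1,r3:Add3,r4:8
c14: stall | r0:Add2,r1:Mul2,r2:Add1,r3:Add3,r4:8
c15: CDB Mul2=0; stall | r0:Add2,r1:0,r2:Add1,r3:Add3,r4:8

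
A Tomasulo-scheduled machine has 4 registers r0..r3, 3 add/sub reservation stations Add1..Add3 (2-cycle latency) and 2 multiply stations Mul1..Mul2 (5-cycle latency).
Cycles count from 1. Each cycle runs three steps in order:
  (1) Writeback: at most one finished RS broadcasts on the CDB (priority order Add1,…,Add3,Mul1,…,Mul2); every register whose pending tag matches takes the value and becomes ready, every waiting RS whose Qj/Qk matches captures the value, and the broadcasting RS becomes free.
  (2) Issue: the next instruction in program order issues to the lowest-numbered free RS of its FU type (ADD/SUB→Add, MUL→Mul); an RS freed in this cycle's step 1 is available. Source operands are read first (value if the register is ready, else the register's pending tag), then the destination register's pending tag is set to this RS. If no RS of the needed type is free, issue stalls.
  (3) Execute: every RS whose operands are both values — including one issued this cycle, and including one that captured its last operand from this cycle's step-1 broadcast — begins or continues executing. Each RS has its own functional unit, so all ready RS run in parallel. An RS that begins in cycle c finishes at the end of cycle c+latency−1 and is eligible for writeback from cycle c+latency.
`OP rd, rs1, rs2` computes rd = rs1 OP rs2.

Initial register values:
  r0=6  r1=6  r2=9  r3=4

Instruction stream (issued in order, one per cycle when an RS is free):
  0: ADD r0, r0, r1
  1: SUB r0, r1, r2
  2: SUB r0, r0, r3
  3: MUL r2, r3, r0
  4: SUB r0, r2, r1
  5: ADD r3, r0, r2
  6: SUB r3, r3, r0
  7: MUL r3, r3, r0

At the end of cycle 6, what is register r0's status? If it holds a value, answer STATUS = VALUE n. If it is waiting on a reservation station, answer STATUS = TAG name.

STATUS = TAG Add2

c1: issue ADD r0<-Add1 | r0:Add1,r1:6,r2:9,r3:4
c2: issue SUB r0<-Add2 | r0:Add2,r1:6,r2:9,r3:4
c3: CDB Add1=12; issue SUB r0<-Add1 | r0:Add1,r1:6,r2:9,r3:4
c4: CDB Add2=-3; issue MUL r2<-Mul1 | r0:Add1,r1:6,r2:Mul1,r3:4
c5: issue SUB r0<-Add2 | r0:Add2,r1:6,r2:Mul1,r3:4
c6: CDB Add1=-7; issue ADD r3<-Add1 | r0:Add2,r1:6,r2:Mul1,r3:Add1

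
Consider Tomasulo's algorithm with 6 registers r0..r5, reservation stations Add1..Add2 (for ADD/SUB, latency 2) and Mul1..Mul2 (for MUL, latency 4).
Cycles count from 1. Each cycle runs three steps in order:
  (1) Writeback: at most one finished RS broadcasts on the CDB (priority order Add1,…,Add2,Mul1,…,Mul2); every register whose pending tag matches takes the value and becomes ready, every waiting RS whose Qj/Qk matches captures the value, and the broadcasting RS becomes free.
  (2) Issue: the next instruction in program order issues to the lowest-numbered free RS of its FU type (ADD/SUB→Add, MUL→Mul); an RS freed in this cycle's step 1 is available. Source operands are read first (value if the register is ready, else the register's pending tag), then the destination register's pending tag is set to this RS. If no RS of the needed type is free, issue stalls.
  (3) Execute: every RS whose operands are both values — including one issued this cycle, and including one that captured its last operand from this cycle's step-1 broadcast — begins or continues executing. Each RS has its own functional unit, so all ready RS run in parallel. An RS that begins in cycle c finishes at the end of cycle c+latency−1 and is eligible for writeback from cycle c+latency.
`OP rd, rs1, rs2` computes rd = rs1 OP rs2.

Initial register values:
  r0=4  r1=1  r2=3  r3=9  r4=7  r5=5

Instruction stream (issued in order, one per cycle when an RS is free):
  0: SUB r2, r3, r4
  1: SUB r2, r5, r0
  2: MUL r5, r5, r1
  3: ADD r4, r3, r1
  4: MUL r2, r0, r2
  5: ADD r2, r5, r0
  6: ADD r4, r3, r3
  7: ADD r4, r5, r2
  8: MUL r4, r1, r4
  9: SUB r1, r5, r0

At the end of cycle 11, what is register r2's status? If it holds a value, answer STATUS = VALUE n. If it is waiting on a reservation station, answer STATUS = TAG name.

cycle 1: issue SUB r2<-Add1 // r0:4,r1:1,r2:Add1,r3:9,r4:7,r5:5
cycle 2: issue SUB r2<-Add2 // r0:4,r1:1,r2:Add2,r3:9,r4:7,r5:5
cycle 3: CDB Add1=2; issue MUL r5<-Mul1 // r0:4,r1:1,r2:Add2,r3:9,r4:7,r5:Mul1
cycle 4: CDB Add2=1; issue ADD r4<-Add1 // r0:4,r1:1,r2:1,r3:9,r4:Add1,r5:Mul1
cycle 5: issue MUL r2<-Mul2 // r0:4,r1:1,r2:Mul2,r3:9,r4:Add1,r5:Mul1
cycle 6: CDB Add1=10; issue ADD r2<-Add1 // r0:4,r1:1,r2:Add1,r3:9,r4:10,r5:Mul1
cycle 7: CDB Mul1=5; issue ADD r4<-Add2 // r0:4,r1:1,r2:Add1,r3:9,r4:Add2,r5:5
cycle 8: stall // r0:4,r1:1,r2:Add1,r3:9,r4:Add2,r5:5
cycle 9: CDB Add1=9; issue ADD r4<-Add1 // r0:4,r1:1,r2:9,r3:9,r4:Add1,r5:5
cycle 10: CDB Add2=18; issue MUL r4<-Mul1 // r0:4,r1:1,r2:9,r3:9,r4:Mul1,r5:5
cycle 11: CDB Add1=14; issue SUB r1<-Add1 // r0:4,r1:Add1,r2:9,r3:9,r4:Mul1,r5:5

STATUS = VALUE 9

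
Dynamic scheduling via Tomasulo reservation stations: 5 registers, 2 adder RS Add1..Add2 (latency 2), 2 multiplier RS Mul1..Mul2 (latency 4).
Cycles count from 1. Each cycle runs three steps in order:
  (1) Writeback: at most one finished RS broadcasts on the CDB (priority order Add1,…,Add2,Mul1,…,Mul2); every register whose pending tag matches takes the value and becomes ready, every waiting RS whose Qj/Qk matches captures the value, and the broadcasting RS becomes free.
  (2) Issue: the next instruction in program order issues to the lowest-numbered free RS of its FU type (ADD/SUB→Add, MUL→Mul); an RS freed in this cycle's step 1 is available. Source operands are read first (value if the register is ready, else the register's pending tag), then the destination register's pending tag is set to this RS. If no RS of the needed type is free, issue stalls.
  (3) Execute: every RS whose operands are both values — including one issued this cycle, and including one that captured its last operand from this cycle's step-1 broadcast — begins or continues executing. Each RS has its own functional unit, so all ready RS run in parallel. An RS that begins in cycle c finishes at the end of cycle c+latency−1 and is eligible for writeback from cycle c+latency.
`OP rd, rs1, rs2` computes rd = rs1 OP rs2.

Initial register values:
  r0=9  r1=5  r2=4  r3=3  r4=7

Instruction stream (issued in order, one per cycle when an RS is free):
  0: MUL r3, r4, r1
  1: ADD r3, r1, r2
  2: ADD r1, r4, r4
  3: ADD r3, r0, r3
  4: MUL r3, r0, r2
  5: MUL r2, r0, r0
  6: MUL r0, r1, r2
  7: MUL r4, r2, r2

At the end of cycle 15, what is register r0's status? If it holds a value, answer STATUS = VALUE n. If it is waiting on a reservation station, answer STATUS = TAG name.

STATUS = TAG Mul2

c1: issue MUL r3<-Mul1 | r0:9,r1:5,r2:4,r3:Mul1,r4:7
c2: issue ADD r3<-Add1 | r0:9,r1:5,r2:4,r3:Add1,r4:7
c3: issue ADD r1<-Add2 | r0:9,r1:Add2,r2:4,r3:Add1,r4:7
c4: CDB Add1=9; issue ADD r3<-Add1 | r0:9,r1:Add2,r2:4,r3:Add1,r4:7
c5: CDB Add2=14; issue MUL r3<-Mul2 | r0:9,r1:14,r2:4,r3:Mul2,r4:7
c6: CDB Add1=18; stall | r0:9,r1:14,r2:4,r3:Mul2,r4:7
c7: CDB Mul1=35; issue MUL r2<-Mul1 | r0:9,r1:14,r2:Mul1,r3:Mul2,r4:7
c8: stall | r0:9,r1:14,r2:Mul1,r3:Mul2,r4:7
c9: CDB Mul2=36; issue MUL r0<-Mul2 | r0:Mul2,r1:14,r2:Mul1,r3:36,r4:7
c10: stall | r0:Mul2,r1:14,r2:Mul1,r3:36,r4:7
c11: CDB Mul1=81; issue MUL r4<-Mul1 | r0:Mul2,r1:14,r2:81,r3:36,r4:Mul1
c12: - | r0:Mul2,r1:14,r2:81,r3:36,r4:Mul1
c13: - | r0:Mul2,r1:14,r2:81,r3:36,r4:Mul1
c14: - | r0:Mul2,r1:14,r2:81,r3:36,r4:Mul1
c15: CDB Mul1=6561 | r0:Mul2,r1:14,r2:81,r3:36,r4:6561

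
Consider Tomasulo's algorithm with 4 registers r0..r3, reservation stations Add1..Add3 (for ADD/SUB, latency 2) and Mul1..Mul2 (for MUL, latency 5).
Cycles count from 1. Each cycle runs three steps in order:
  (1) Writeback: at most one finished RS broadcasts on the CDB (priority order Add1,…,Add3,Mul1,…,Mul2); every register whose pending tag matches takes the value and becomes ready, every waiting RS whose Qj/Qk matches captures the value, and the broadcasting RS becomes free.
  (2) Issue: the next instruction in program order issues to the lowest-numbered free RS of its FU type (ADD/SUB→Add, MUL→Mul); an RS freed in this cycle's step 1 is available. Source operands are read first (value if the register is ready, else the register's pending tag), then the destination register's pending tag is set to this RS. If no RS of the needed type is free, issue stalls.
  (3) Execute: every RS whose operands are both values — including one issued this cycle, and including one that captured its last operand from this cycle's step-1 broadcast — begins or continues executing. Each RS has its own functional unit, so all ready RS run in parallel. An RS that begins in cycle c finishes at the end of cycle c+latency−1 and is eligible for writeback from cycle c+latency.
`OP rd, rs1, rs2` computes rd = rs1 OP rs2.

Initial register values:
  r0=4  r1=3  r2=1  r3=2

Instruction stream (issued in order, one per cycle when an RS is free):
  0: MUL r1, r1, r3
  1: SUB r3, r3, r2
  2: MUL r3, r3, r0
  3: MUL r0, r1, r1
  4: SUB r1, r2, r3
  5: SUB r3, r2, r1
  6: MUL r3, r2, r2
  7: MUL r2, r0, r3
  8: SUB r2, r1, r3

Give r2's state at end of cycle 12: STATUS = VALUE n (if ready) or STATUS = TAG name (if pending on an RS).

STATUS = TAG Mul1

c1: issue MUL r1<-Mul1 | r0:4,r1:Mul1,r2:1,r3:2
c2: issue SUB r3<-Add1 | r0:4,r1:Mul1,r2:1,r3:Add1
c3: issue MUL r3<-Mul2 | r0:4,r1:Mul1,r2:1,r3:Mul2
c4: CDB Add1=1; stall | r0:4,r1:Mul1,r2:1,r3:Mul2
c5: stall | r0:4,r1:Mul1,r2:1,r3:Mul2
c6: CDB Mul1=6; issue MUL r0<-Mul1 | r0:Mul1,r1:6,r2:1,r3:Mul2
c7: issue SUB r1<-Add1 | r0:Mul1,r1:Add1,r2:1,r3:Mul2
c8: issue SUB r3<-Add2 | r0:Mul1,r1:Add1,r2:1,r3:Add2
c9: CDB Mul2=4; issue MUL r3<-Mul2 | r0:Mul1,r1:Add1,r2:1,r3:Mul2
c10: stall | r0:Mul1,r1:Add1,r2:1,r3:Mul2
c11: CDB Add1=-3; stall | r0:Mul1,r1:-3,r2:1,r3:Mul2
c12: CDB Mul1=36; issue MUL r2<-Mul1 | r0:36,r1:-3,r2:Mul1,r3:Mul2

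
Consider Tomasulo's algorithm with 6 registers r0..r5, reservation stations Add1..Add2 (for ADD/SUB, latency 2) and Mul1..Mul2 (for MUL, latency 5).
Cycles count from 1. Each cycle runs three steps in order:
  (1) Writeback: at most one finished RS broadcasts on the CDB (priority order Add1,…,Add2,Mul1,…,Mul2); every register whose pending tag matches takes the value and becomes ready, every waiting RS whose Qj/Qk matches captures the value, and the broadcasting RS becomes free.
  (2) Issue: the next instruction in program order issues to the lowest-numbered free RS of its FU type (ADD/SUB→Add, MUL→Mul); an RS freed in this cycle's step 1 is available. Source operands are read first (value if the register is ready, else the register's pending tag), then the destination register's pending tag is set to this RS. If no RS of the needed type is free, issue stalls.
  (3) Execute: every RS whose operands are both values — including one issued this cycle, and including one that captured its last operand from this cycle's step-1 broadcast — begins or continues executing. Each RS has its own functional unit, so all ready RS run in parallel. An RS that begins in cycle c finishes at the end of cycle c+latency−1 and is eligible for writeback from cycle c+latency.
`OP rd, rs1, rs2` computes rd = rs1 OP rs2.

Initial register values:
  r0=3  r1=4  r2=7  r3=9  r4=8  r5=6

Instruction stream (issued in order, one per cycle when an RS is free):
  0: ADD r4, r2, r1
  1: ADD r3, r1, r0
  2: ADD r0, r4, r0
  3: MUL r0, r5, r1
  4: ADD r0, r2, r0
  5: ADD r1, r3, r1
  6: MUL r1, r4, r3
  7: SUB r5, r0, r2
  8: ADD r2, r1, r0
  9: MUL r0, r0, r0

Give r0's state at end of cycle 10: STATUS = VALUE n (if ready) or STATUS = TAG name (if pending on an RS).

STATUS = TAG Add1

cycle 1: issue ADD r4<-Add1 // r0:3,r1:4,r2:7,r3:9,r4:Add1,r5:6
cycle 2: issue ADD r3<-Add2 // r0:3,r1:4,r2:7,r3:Add2,r4:Add1,r5:6
cycle 3: CDB Add1=11; issue ADD r0<-Add1 // r0:Add1,r1:4,r2:7,r3:Add2,r4:11,r5:6
cycle 4: CDB Add2=7; issue MUL r0<-Mul1 // r0:Mul1,r1:4,r2:7,r3:7,r4:11,r5:6
cycle 5: CDB Add1=14; issue ADD r0<-Add1 // r0:Add1,r1:4,r2:7,r3:7,r4:11,r5:6
cycle 6: issue ADD r1<-Add2 // r0:Add1,r1:Add2,r2:7,r3:7,r4:11,r5:6
cycle 7: issue MUL r1<-Mul2 // r0:Add1,r1:Mul2,r2:7,r3:7,r4:11,r5:6
cycle 8: CDB Add2=11; issue SUB r5<-Add2 // r0:Add1,r1:Mul2,r2:7,r3:7,r4:11,r5:Add2
cycle 9: CDB Mul1=24; stall // r0:Add1,r1:Mul2,r2:7,r3:7,r4:11,r5:Add2
cycle 10: stall // r0:Add1,r1:Mul2,r2:7,r3:7,r4:11,r5:Add2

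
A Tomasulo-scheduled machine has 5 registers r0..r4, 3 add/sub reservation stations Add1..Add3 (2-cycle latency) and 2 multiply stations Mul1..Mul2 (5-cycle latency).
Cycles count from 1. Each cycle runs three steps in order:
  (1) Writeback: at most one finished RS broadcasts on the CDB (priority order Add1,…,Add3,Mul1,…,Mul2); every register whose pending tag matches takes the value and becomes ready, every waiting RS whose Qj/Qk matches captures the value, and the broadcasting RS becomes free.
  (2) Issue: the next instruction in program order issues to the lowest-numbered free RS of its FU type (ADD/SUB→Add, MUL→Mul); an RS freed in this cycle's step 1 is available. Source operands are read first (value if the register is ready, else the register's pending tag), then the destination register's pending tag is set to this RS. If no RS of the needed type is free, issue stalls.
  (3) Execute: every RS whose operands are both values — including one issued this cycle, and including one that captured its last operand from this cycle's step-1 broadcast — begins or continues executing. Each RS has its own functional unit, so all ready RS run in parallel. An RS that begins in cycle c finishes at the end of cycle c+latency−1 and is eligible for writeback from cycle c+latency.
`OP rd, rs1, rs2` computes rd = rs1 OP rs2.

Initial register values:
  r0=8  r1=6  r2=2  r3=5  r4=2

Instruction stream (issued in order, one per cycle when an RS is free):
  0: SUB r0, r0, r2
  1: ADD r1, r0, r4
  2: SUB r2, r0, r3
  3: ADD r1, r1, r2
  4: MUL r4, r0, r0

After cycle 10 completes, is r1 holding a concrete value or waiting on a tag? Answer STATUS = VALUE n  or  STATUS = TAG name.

STATUS = VALUE 9

c1: issue SUB r0<-Add1 | r0:Add1,r1:6,r2:2,r3:5,r4:2
c2: issue ADD r1<-Add2 | r0:Add1,r1:Add2,r2:2,r3:5,r4:2
c3: CDB Add1=6; issue SUB r2<-Add1 | r0:6,r1:Add2,r2:Add1,r3:5,r4:2
c4: issue ADD r1<-Add3 | r0:6,r1:Add3,r2:Add1,r3:5,r4:2
c5: CDB Add1=1; issue MUL r4<-Mul1 | r0:6,r1:Add3,r2:1,r3:5,r4:Mul1
c6: CDB Add2=8 | r0:6,r1:Add3,r2:1,r3:5,r4:Mul1
c7: - | r0:6,r1:Add3,r2:1,r3:5,r4:Mul1
c8: CDB Add3=9 | r0:6,r1:9,r2:1,r3:5,r4:Mul1
c9: - | r0:6,r1:9,r2:1,r3:5,r4:Mul1
c10: CDB Mul1=36 | r0:6,r1:9,r2:1,r3:5,r4:36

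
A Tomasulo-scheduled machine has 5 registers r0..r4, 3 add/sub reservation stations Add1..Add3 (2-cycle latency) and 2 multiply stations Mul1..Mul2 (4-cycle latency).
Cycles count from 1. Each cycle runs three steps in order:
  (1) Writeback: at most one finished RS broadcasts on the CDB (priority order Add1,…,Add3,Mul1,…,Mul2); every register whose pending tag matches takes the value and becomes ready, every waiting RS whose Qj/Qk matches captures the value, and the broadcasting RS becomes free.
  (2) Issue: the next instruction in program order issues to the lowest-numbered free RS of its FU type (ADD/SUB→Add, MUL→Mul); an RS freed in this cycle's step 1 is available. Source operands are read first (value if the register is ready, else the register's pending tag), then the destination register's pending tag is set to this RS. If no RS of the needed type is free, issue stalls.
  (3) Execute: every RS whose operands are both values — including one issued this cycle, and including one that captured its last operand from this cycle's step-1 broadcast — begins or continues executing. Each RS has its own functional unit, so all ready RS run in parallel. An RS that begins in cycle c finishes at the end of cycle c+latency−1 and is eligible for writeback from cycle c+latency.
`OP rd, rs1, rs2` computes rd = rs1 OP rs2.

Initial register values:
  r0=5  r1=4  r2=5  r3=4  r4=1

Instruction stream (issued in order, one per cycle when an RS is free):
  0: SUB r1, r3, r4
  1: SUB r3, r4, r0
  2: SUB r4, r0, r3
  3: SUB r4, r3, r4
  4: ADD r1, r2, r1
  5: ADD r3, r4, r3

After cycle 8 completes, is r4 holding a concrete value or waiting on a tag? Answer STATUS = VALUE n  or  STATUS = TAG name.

  c1: issue SUB r1<-Add1  regs: r0:5,r1:Add1,r2:5,r3:4,r4:1
  c2: issue SUB r3<-Add2  regs: r0:5,r1:Add1,r2:5,r3:Add2,r4:1
  c3: CDB Add1=3; issue SUB r4<-Add1  regs: r0:5,r1:3,r2:5,r3:Add2,r4:Add1
  c4: CDB Add2=-4; issue SUB r4<-Add2  regs: r0:5,r1:3,r2:5,r3:-4,r4:Add2
  c5: issue ADD r1<-Add3  regs: r0:5,r1:Add3,r2:5,r3:-4,r4:Add2
  c6: CDB Add1=9; issue ADD r3<-Add1  regs: r0:5,r1:Add3,r2:5,r3:Add1,r4:Add2
  c7: CDB Add3=8  regs: r0:5,r1:8,r2:5,r3:Add1,r4:Add2
  c8: CDB Add2=-13  regs: r0:5,r1:8,r2:5,r3:Add1,r4:-13

STATUS = VALUE -13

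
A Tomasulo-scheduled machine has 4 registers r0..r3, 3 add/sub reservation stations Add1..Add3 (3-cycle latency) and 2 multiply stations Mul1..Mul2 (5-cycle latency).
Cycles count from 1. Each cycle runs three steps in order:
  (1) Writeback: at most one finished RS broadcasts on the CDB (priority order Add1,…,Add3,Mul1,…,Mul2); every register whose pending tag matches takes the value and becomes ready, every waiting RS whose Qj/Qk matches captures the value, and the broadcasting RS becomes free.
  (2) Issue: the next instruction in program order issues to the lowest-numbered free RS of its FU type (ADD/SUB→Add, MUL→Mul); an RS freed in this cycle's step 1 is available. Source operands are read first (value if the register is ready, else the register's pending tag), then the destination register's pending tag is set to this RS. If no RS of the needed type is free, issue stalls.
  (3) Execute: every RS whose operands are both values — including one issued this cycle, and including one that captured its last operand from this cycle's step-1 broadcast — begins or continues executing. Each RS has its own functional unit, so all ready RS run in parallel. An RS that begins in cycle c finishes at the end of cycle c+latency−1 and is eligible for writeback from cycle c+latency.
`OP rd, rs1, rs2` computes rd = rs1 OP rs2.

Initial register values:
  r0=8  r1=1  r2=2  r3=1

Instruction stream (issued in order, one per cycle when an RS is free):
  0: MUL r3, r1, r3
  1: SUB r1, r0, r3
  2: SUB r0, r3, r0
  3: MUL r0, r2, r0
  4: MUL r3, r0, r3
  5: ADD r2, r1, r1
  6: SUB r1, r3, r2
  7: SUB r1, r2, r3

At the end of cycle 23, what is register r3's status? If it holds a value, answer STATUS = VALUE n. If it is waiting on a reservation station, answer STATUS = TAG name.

STATUS = VALUE -14

c1: issue MUL r3<-Mul1 | r0:8,r1:1,r2:2,r3:Mul1
c2: issue SUB r1<-Add1 | r0:8,r1:Add1,r2:2,r3:Mul1
c3: issue SUB r0<-Add2 | r0:Add2,r1:Add1,r2:2,r3:Mul1
c4: issue MUL r0<-Mul2 | r0:Mul2,r1:Add1,r2:2,r3:Mul1
c5: stall | r0:Mul2,r1:Add1,r2:2,r3:Mul1
c6: CDB Mul1=1; issue MUL r3<-Mul1 | r0:Mul2,r1:Add1,r2:2,r3:Mul1
c7: issue ADD r2<-Add3 | r0:Mul2,r1:Add1,r2:Add3,r3:Mul1
c8: stall | r0:Mul2,r1:Add1,r2:Add3,r3:Mul1
c9: CDB Add1=7; issue SUB r1<-Add1 | r0:Mul2,r1:Add1,r2:Add3,r3:Mul1
c10: CDB Add2=-7; issue SUB r1<-Add2 | r0:Mul2,r1:Add2,r2:Add3,r3:Mul1
c11: - | r0:Mul2,r1:Add2,r2:Add3,r3:Mul1
c12: CDB Add3=14 | r0:Mul2,r1:Add2,r2:14,r3:Mul1
c13: - | r0:Mul2,r1:Add2,r2:14,r3:Mul1
c14: - | r0:Mul2,r1:Add2,r2:14,r3:Mul1
c15: CDB Mul2=-14 | r0:-14,r1:Add2,r2:14,r3:Mul1
c16: - | r0:-14,r1:Add2,r2:14,r3:Mul1
c17: - | r0:-14,r1:Add2,r2:14,r3:Mul1
c18: - | r0:-14,r1:Add2,r2:14,r3:Mul1
c19: - | r0:-14,r1:Add2,r2:14,r3:Mul1
c20: CDB Mul1=-14 | r0:-14,r1:Add2,r2:14,r3:-14
c21: - | r0:-14,r1:Add2,r2:14,r3:-14
c22: - | r0:-14,r1:Add2,r2:14,r3:-14
c23: CDB Add1=-28 | r0:-14,r1:Add2,r2:14,r3:-14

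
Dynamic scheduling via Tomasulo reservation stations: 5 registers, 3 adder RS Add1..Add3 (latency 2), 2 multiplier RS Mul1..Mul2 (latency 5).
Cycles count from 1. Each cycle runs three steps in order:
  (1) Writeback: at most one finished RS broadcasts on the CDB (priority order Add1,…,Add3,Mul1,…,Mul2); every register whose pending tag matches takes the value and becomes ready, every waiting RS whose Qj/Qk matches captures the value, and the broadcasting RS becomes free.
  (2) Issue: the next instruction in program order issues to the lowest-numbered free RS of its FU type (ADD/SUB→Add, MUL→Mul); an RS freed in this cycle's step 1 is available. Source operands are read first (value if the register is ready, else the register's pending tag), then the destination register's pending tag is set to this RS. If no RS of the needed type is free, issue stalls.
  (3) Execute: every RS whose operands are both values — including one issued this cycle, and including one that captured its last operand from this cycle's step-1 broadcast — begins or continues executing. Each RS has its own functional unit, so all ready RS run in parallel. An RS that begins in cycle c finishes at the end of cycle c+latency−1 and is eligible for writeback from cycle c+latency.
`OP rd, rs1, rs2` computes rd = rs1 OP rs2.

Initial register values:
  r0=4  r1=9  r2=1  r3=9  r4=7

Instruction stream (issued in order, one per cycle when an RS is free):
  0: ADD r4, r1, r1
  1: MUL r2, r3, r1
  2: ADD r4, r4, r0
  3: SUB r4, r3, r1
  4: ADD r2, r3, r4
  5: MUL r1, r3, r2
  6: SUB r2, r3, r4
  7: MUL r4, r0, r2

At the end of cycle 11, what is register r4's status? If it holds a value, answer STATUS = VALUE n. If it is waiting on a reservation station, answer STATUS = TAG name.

STATUS = TAG Mul1

cycle 1: issue ADD r4<-Add1 // r0:4,r1:9,r2:1,r3:9,r4:Add1
cycle 2: issue MUL r2<-Mul1 // r0:4,r1:9,r2:Mul1,r3:9,r4:Add1
cycle 3: CDB Add1=18; issue ADD r4<-Add1 // r0:4,r1:9,r2:Mul1,r3:9,r4:Add1
cycle 4: issue SUB r4<-Add2 // r0:4,r1:9,r2:Mul1,r3:9,r4:Add2
cycle 5: CDB Add1=22; issue ADD r2<-Add1 // r0:4,r1:9,r2:Add1,r3:9,r4:Add2
cycle 6: CDB Add2=0; issue MUL r1<-Mul2 // r0:4,r1:Mul2,r2:Add1,r3:9,r4:0
cycle 7: CDB Mul1=81; issue SUB r2<-Add2 // r0:4,r1:Mul2,r2:Add2,r3:9,r4:0
cycle 8: CDB Add1=9; issue MUL r4<-Mul1 // r0:4,r1:Mul2,r2:Add2,r3:9,r4:Mul1
cycle 9: CDB Add2=9 // r0:4,r1:Mul2,r2:9,r3:9,r4:Mul1
cycle 10: - // r0:4,r1:Mul2,r2:9,r3:9,r4:Mul1
cycle 11: - // r0:4,r1:Mul2,r2:9,r3:9,r4:Mul1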